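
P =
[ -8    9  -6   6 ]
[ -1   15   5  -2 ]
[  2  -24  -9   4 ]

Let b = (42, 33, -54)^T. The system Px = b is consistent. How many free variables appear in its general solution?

1

Row reduce the augmented matrix [P | b].
R2 ← R2 − (1/8)·R1: [0, 111/8, 23/4, -11/4, 111/4]
R3 ← R3 + (1/4)·R1: [0, -87/4, -21/2, 11/2, -87/2]
R3 ← R3 + (58/37)·R2: [0, 0, -55/37, 44/37, 0]
The echelon form has 3 nonzero rows, and every pivot lies in the first 4 columns, so rank(P) = rank([P|b]) = 3.
The system is consistent.
Free variables = (unknowns) − (rank) = 4 − 3 = 1.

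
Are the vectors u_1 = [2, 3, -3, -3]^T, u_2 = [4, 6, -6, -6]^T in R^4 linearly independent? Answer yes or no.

Form the matrix with these vectors as rows and row reduce.
R2 ← R2 − (2)·R1: [0, 0, 0, 0]
1 nonzero row, so the 2 vectors span a space of dimension 1.
Since 1 < 2, the vectors are linearly dependent.

no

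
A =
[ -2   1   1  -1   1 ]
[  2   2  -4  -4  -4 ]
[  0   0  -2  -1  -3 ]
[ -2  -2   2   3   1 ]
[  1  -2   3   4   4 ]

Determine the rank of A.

Row reduce to echelon form.
R2 ← R2 + R1: [0, 3, -3, -5, -3]
R4 ← R4 − R1: [0, -3, 1, 4, 0]
R5 ← R5 + (1/2)·R1: [0, -3/2, 7/2, 7/2, 9/2]
R4 ← R4 + R2: [0, 0, -2, -1, -3]
R5 ← R5 + (1/2)·R2: [0, 0, 2, 1, 3]
R4 ← R4 − R3: [0, 0, 0, 0, 0]
R5 ← R5 + R3: [0, 0, 0, 0, 0]
Echelon form has 3 nonzero rows, so rank(A) = 3.

3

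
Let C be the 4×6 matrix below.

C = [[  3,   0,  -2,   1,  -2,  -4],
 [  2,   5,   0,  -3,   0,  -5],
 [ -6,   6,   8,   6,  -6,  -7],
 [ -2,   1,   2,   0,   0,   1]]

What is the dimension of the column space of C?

4

Row reduce to echelon form.
R2 ← R2 − (2/3)·R1: [0, 5, 4/3, -11/3, 4/3, -7/3]
R3 ← R3 + (2)·R1: [0, 6, 4, 8, -10, -15]
R4 ← R4 + (2/3)·R1: [0, 1, 2/3, 2/3, -4/3, -5/3]
R3 ← R3 − (6/5)·R2: [0, 0, 12/5, 62/5, -58/5, -61/5]
R4 ← R4 − (1/5)·R2: [0, 0, 2/5, 7/5, -8/5, -6/5]
R4 ← R4 − (1/6)·R3: [0, 0, 0, -2/3, 1/3, 5/6]
Echelon form has 4 nonzero rows, so rank(C) = 4.
The column space has dimension equal to the rank: 4.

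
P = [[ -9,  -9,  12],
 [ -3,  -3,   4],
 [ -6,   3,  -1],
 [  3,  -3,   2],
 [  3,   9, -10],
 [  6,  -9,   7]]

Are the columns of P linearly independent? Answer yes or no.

Row reduce P to echelon form.
R2 ← R2 − (1/3)·R1: [0, 0, 0]
R3 ← R3 − (2/3)·R1: [0, 9, -9]
R4 ← R4 + (1/3)·R1: [0, -6, 6]
R5 ← R5 + (1/3)·R1: [0, 6, -6]
R6 ← R6 + (2/3)·R1: [0, -15, 15]
Swap R2 ↔ R3
R4 ← R4 + (2/3)·R2: [0, 0, 0]
R5 ← R5 − (2/3)·R2: [0, 0, 0]
R6 ← R6 + (5/3)·R2: [0, 0, 0]
2 pivots among 3 columns.
Only 2 < 3 pivot columns, so the columns are linearly dependent.

no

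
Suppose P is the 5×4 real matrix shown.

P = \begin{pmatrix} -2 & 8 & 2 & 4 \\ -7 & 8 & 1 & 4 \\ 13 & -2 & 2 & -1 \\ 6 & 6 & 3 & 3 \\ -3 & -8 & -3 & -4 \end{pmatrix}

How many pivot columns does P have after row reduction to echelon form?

Row reduce to echelon form.
R2 ← R2 − (7/2)·R1: [0, -20, -6, -10]
R3 ← R3 + (13/2)·R1: [0, 50, 15, 25]
R4 ← R4 + (3)·R1: [0, 30, 9, 15]
R5 ← R5 − (3/2)·R1: [0, -20, -6, -10]
R3 ← R3 + (5/2)·R2: [0, 0, 0, 0]
R4 ← R4 + (3/2)·R2: [0, 0, 0, 0]
R5 ← R5 − R2: [0, 0, 0, 0]
Echelon form has 2 nonzero rows, so rank(P) = 2.
Each nonzero row contributes one pivot column: 2 pivot columns.

2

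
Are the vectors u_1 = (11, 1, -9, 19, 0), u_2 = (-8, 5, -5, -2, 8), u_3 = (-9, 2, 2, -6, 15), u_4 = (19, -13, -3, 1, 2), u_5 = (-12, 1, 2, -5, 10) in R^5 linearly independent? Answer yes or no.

yes

Form the matrix with these vectors as rows and row reduce.
R2 ← R2 + (8/11)·R1: [0, 63/11, -127/11, 130/11, 8]
R3 ← R3 + (9/11)·R1: [0, 31/11, -59/11, 105/11, 15]
R4 ← R4 − (19/11)·R1: [0, -162/11, 138/11, -350/11, 2]
R5 ← R5 + (12/11)·R1: [0, 23/11, -86/11, 173/11, 10]
R3 ← R3 − (31/63)·R2: [0, 0, 20/63, 235/63, 697/63]
R4 ← R4 + (18/7)·R2: [0, 0, -120/7, -10/7, 158/7]
R5 ← R5 − (23/63)·R2: [0, 0, -227/63, 719/63, 446/63]
R4 ← R4 + (54)·R3: [0, 0, 0, 200, 620]
R5 ← R5 + (227/20)·R3: [0, 0, 0, 215/4, 2653/20]
R5 ← R5 − (43/160)·R4: [0, 0, 0, 0, -1359/40]
5 nonzero rows, so the 5 vectors span a space of dimension 5.
Since 5 = 5, the vectors are linearly independent.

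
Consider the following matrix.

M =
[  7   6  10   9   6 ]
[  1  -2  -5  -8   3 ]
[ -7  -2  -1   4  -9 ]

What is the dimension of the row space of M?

2

Row reduce to echelon form.
R2 ← R2 − (1/7)·R1: [0, -20/7, -45/7, -65/7, 15/7]
R3 ← R3 + R1: [0, 4, 9, 13, -3]
R3 ← R3 + (7/5)·R2: [0, 0, 0, 0, 0]
Echelon form has 2 nonzero rows, so rank(M) = 2.
The row space has dimension equal to the rank: 2.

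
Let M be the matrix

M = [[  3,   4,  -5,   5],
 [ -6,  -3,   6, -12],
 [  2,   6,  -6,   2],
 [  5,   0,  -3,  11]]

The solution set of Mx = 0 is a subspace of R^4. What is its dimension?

Row reduce to echelon form.
R2 ← R2 + (2)·R1: [0, 5, -4, -2]
R3 ← R3 − (2/3)·R1: [0, 10/3, -8/3, -4/3]
R4 ← R4 − (5/3)·R1: [0, -20/3, 16/3, 8/3]
R3 ← R3 − (2/3)·R2: [0, 0, 0, 0]
R4 ← R4 + (4/3)·R2: [0, 0, 0, 0]
2 nonzero rows, so rank(M) = 2.
M has 4 columns; by rank–nullity, nullity = 4 − 2 = 2.

2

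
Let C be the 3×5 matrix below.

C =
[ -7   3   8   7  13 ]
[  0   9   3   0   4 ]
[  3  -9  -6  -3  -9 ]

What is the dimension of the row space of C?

2

Row reduce to echelon form.
R3 ← R3 + (3/7)·R1: [0, -54/7, -18/7, 0, -24/7]
R3 ← R3 + (6/7)·R2: [0, 0, 0, 0, 0]
Echelon form has 2 nonzero rows, so rank(C) = 2.
The row space has dimension equal to the rank: 2.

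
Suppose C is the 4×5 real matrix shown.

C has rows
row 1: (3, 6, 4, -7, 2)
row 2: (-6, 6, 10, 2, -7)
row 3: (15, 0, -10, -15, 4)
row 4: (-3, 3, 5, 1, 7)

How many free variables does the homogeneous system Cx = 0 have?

Row reduce to echelon form.
R2 ← R2 + (2)·R1: [0, 18, 18, -12, -3]
R3 ← R3 − (5)·R1: [0, -30, -30, 20, -6]
R4 ← R4 + R1: [0, 9, 9, -6, 9]
R3 ← R3 + (5/3)·R2: [0, 0, 0, 0, -11]
R4 ← R4 − (1/2)·R2: [0, 0, 0, 0, 21/2]
R4 ← R4 + (21/22)·R3: [0, 0, 0, 0, 0]
3 nonzero rows, so rank(C) = 3.
C has 5 columns; by rank–nullity, nullity = 5 − 3 = 2.

2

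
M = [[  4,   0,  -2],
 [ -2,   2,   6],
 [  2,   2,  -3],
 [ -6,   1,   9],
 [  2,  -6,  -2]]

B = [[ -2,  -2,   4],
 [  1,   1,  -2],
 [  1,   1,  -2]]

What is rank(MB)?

First compute MB:
[[-10, -10,  20],
 [ 12,  12, -24],
 [ -5,  -5,  10],
 [ 22,  22, -44],
 [-12, -12,  24]]
Now row reduce the product.
R2 ← R2 + (6/5)·R1: [0, 0, 0]
R3 ← R3 − (1/2)·R1: [0, 0, 0]
R4 ← R4 + (11/5)·R1: [0, 0, 0]
R5 ← R5 − (6/5)·R1: [0, 0, 0]
1 nonzero row, so rank(MB) = 1.

1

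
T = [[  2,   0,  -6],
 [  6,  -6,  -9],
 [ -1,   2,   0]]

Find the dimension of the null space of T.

1

Row reduce to echelon form.
R2 ← R2 − (3)·R1: [0, -6, 9]
R3 ← R3 + (1/2)·R1: [0, 2, -3]
R3 ← R3 + (1/3)·R2: [0, 0, 0]
2 nonzero rows, so rank(T) = 2.
T has 3 columns; by rank–nullity, nullity = 3 − 2 = 1.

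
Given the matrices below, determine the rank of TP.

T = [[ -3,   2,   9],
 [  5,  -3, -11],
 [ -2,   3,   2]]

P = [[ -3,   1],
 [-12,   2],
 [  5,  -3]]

First compute TP:
[[ 30, -26],
 [-34,  32],
 [-20,  -2]]
Now row reduce the product.
R2 ← R2 + (17/15)·R1: [0, 38/15]
R3 ← R3 + (2/3)·R1: [0, -58/3]
R3 ← R3 + (145/19)·R2: [0, 0]
2 nonzero rows, so rank(TP) = 2.

2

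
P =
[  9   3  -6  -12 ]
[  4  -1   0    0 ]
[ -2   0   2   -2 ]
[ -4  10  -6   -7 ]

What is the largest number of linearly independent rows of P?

4

Row reduce to echelon form.
R2 ← R2 − (4/9)·R1: [0, -7/3, 8/3, 16/3]
R3 ← R3 + (2/9)·R1: [0, 2/3, 2/3, -14/3]
R4 ← R4 + (4/9)·R1: [0, 34/3, -26/3, -37/3]
R3 ← R3 + (2/7)·R2: [0, 0, 10/7, -22/7]
R4 ← R4 + (34/7)·R2: [0, 0, 30/7, 95/7]
R4 ← R4 − (3)·R3: [0, 0, 0, 23]
Echelon form has 4 nonzero rows, so rank(P) = 4.
The rank gives the maximum number of linearly independent rows: 4.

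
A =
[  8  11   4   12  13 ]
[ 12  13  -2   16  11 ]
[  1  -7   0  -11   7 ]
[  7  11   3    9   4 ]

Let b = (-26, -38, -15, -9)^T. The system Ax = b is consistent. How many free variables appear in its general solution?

Row reduce the augmented matrix [A | b].
R2 ← R2 − (3/2)·R1: [0, -7/2, -8, -2, -17/2, 1]
R3 ← R3 − (1/8)·R1: [0, -67/8, -1/2, -25/2, 43/8, -47/4]
R4 ← R4 − (7/8)·R1: [0, 11/8, -1/2, -3/2, -59/8, 55/4]
R3 ← R3 − (67/28)·R2: [0, 0, 261/14, -54/7, 180/7, -99/7]
R4 ← R4 + (11/28)·R2: [0, 0, -51/14, -16/7, -75/7, 99/7]
R4 ← R4 + (17/87)·R3: [0, 0, 0, -110/29, -165/29, 330/29]
The echelon form has 4 nonzero rows, and every pivot lies in the first 5 columns, so rank(A) = rank([A|b]) = 4.
The system is consistent.
Free variables = (unknowns) − (rank) = 5 − 4 = 1.

1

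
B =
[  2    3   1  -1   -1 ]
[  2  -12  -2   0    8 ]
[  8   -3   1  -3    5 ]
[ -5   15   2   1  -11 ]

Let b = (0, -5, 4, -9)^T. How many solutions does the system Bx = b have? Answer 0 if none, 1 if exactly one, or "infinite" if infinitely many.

0

Row reduce the augmented matrix [B | b].
R2 ← R2 − R1: [0, -15, -3, 1, 9, -5]
R3 ← R3 − (4)·R1: [0, -15, -3, 1, 9, 4]
R4 ← R4 + (5/2)·R1: [0, 45/2, 9/2, -3/2, -27/2, -9]
R3 ← R3 − R2: [0, 0, 0, 0, 0, 9]
R4 ← R4 + (3/2)·R2: [0, 0, 0, 0, 0, -33/2]
R4 ← R4 + (11/6)·R3: [0, 0, 0, 0, 0, 0]
The echelon form has 3 nonzero rows; the last pivot sits in the augmented column, so rank(B) = 2 but rank([B|b]) = 3.
Since the ranks differ, the system is inconsistent.
It has no solutions.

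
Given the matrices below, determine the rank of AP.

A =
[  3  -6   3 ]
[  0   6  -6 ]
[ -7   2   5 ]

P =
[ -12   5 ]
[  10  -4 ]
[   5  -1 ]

2

First compute AP:
[[-81,  36],
 [ 30, -18],
 [129, -48]]
Now row reduce the product.
R2 ← R2 + (10/27)·R1: [0, -14/3]
R3 ← R3 + (43/27)·R1: [0, 28/3]
R3 ← R3 + (2)·R2: [0, 0]
2 nonzero rows, so rank(AP) = 2.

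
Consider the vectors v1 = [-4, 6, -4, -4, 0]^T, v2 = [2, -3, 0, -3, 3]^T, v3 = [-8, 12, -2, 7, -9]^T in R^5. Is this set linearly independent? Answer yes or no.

no

Form the matrix with these vectors as rows and row reduce.
R2 ← R2 + (1/2)·R1: [0, 0, -2, -5, 3]
R3 ← R3 − (2)·R1: [0, 0, 6, 15, -9]
R3 ← R3 + (3)·R2: [0, 0, 0, 0, 0]
2 nonzero rows, so the 3 vectors span a space of dimension 2.
Since 2 < 3, the vectors are linearly dependent.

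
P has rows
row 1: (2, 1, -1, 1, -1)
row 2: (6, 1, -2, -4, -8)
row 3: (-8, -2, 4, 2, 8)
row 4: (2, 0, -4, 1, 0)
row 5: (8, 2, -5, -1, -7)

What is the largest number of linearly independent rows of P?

3

Row reduce to echelon form.
R2 ← R2 − (3)·R1: [0, -2, 1, -7, -5]
R3 ← R3 + (4)·R1: [0, 2, 0, 6, 4]
R4 ← R4 − R1: [0, -1, -3, 0, 1]
R5 ← R5 − (4)·R1: [0, -2, -1, -5, -3]
R3 ← R3 + R2: [0, 0, 1, -1, -1]
R4 ← R4 − (1/2)·R2: [0, 0, -7/2, 7/2, 7/2]
R5 ← R5 − R2: [0, 0, -2, 2, 2]
R4 ← R4 + (7/2)·R3: [0, 0, 0, 0, 0]
R5 ← R5 + (2)·R3: [0, 0, 0, 0, 0]
Echelon form has 3 nonzero rows, so rank(P) = 3.
The rank gives the maximum number of linearly independent rows: 3.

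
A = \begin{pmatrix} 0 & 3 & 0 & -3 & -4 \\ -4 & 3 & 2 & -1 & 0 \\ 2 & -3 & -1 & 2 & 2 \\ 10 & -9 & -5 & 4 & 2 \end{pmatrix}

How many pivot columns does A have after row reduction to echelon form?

2

Row reduce to echelon form.
Swap R1 ↔ R2
R3 ← R3 + (1/2)·R1: [0, -3/2, 0, 3/2, 2]
R4 ← R4 + (5/2)·R1: [0, -3/2, 0, 3/2, 2]
R3 ← R3 + (1/2)·R2: [0, 0, 0, 0, 0]
R4 ← R4 + (1/2)·R2: [0, 0, 0, 0, 0]
Echelon form has 2 nonzero rows, so rank(A) = 2.
Each nonzero row contributes one pivot column: 2 pivot columns.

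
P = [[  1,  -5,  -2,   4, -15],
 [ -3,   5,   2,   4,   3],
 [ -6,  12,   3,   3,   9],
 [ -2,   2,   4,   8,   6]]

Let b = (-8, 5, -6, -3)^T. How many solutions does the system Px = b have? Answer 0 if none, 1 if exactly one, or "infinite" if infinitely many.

Row reduce the augmented matrix [P | b].
R2 ← R2 + (3)·R1: [0, -10, -4, 16, -42, -19]
R3 ← R3 + (6)·R1: [0, -18, -9, 27, -81, -54]
R4 ← R4 + (2)·R1: [0, -8, 0, 16, -24, -19]
R3 ← R3 − (9/5)·R2: [0, 0, -9/5, -9/5, -27/5, -99/5]
R4 ← R4 − (4/5)·R2: [0, 0, 16/5, 16/5, 48/5, -19/5]
R4 ← R4 + (16/9)·R3: [0, 0, 0, 0, 0, -39]
The echelon form has 4 nonzero rows; the last pivot sits in the augmented column, so rank(P) = 3 but rank([P|b]) = 4.
Since the ranks differ, the system is inconsistent.
It has no solutions.

0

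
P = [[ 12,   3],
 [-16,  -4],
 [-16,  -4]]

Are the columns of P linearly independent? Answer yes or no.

Row reduce P to echelon form.
R2 ← R2 + (4/3)·R1: [0, 0]
R3 ← R3 + (4/3)·R1: [0, 0]
1 pivot among 2 columns.
Only 1 < 2 pivot columns, so the columns are linearly dependent.

no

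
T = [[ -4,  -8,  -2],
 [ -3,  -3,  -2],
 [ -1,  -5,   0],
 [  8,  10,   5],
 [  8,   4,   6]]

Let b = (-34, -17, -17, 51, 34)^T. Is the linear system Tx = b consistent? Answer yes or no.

Row reduce the augmented matrix [T | b].
R2 ← R2 − (3/4)·R1: [0, 3, -1/2, 17/2]
R3 ← R3 − (1/4)·R1: [0, -3, 1/2, -17/2]
R4 ← R4 + (2)·R1: [0, -6, 1, -17]
R5 ← R5 + (2)·R1: [0, -12, 2, -34]
R3 ← R3 + R2: [0, 0, 0, 0]
R4 ← R4 + (2)·R2: [0, 0, 0, 0]
R5 ← R5 + (4)·R2: [0, 0, 0, 0]
The echelon form has 2 nonzero rows, and every pivot lies in the first 3 columns, so rank(T) = rank([T|b]) = 2.
The system is consistent.

yes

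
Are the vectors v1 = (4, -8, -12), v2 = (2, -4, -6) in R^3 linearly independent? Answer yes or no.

Form the matrix with these vectors as rows and row reduce.
R2 ← R2 − (1/2)·R1: [0, 0, 0]
1 nonzero row, so the 2 vectors span a space of dimension 1.
Since 1 < 2, the vectors are linearly dependent.

no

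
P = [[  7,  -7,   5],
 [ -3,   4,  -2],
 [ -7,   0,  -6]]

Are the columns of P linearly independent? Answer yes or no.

no

Row reduce P to echelon form.
R2 ← R2 + (3/7)·R1: [0, 1, 1/7]
R3 ← R3 + R1: [0, -7, -1]
R3 ← R3 + (7)·R2: [0, 0, 0]
2 pivots among 3 columns.
Only 2 < 3 pivot columns, so the columns are linearly dependent.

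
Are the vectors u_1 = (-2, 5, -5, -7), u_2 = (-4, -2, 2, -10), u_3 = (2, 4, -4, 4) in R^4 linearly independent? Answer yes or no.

Form the matrix with these vectors as rows and row reduce.
R2 ← R2 − (2)·R1: [0, -12, 12, 4]
R3 ← R3 + R1: [0, 9, -9, -3]
R3 ← R3 + (3/4)·R2: [0, 0, 0, 0]
2 nonzero rows, so the 3 vectors span a space of dimension 2.
Since 2 < 3, the vectors are linearly dependent.

no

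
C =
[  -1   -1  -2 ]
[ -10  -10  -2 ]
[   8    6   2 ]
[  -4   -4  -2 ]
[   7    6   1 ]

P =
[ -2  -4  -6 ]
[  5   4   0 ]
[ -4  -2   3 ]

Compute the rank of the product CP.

2

First compute CP:
[[  5,   4,   0],
 [-22,   4,  54],
 [  6, -12, -42],
 [ -4,   4,  18],
 [ 12,  -6, -39]]
Now row reduce the product.
R2 ← R2 + (22/5)·R1: [0, 108/5, 54]
R3 ← R3 − (6/5)·R1: [0, -84/5, -42]
R4 ← R4 + (4/5)·R1: [0, 36/5, 18]
R5 ← R5 − (12/5)·R1: [0, -78/5, -39]
R3 ← R3 + (7/9)·R2: [0, 0, 0]
R4 ← R4 − (1/3)·R2: [0, 0, 0]
R5 ← R5 + (13/18)·R2: [0, 0, 0]
2 nonzero rows, so rank(CP) = 2.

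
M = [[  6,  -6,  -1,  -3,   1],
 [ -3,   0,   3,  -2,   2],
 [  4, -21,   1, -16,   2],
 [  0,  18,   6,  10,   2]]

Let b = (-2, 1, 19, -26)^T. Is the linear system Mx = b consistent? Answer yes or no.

yes

Row reduce the augmented matrix [M | b].
R2 ← R2 + (1/2)·R1: [0, -3, 5/2, -7/2, 5/2, 0]
R3 ← R3 − (2/3)·R1: [0, -17, 5/3, -14, 4/3, 61/3]
R3 ← R3 − (17/3)·R2: [0, 0, -25/2, 35/6, -77/6, 61/3]
R4 ← R4 + (6)·R2: [0, 0, 21, -11, 17, -26]
R4 ← R4 + (42/25)·R3: [0, 0, 0, -6/5, -114/25, 204/25]
The echelon form has 4 nonzero rows, and every pivot lies in the first 5 columns, so rank(M) = rank([M|b]) = 4.
The system is consistent.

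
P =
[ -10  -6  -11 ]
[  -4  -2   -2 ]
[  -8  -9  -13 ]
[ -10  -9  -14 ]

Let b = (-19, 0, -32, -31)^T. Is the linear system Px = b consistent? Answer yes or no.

Row reduce the augmented matrix [P | b].
R2 ← R2 − (2/5)·R1: [0, 2/5, 12/5, 38/5]
R3 ← R3 − (4/5)·R1: [0, -21/5, -21/5, -84/5]
R4 ← R4 − R1: [0, -3, -3, -12]
R3 ← R3 + (21/2)·R2: [0, 0, 21, 63]
R4 ← R4 + (15/2)·R2: [0, 0, 15, 45]
R4 ← R4 − (5/7)·R3: [0, 0, 0, 0]
The echelon form has 3 nonzero rows, and every pivot lies in the first 3 columns, so rank(P) = rank([P|b]) = 3.
The system is consistent.

yes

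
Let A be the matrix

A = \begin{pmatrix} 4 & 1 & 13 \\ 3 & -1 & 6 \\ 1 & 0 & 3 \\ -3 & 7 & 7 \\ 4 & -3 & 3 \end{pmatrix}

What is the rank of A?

3

Row reduce to echelon form.
R2 ← R2 − (3/4)·R1: [0, -7/4, -15/4]
R3 ← R3 − (1/4)·R1: [0, -1/4, -1/4]
R4 ← R4 + (3/4)·R1: [0, 31/4, 67/4]
R5 ← R5 − R1: [0, -4, -10]
R3 ← R3 − (1/7)·R2: [0, 0, 2/7]
R4 ← R4 + (31/7)·R2: [0, 0, 1/7]
R5 ← R5 − (16/7)·R2: [0, 0, -10/7]
R4 ← R4 − (1/2)·R3: [0, 0, 0]
R5 ← R5 + (5)·R3: [0, 0, 0]
Echelon form has 3 nonzero rows, so rank(A) = 3.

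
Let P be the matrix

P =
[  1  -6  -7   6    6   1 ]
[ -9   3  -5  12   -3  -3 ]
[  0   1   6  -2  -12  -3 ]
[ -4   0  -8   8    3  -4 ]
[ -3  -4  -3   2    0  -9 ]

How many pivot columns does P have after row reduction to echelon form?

Row reduce to echelon form.
R2 ← R2 + (9)·R1: [0, -51, -68, 66, 51, 6]
R4 ← R4 + (4)·R1: [0, -24, -36, 32, 27, 0]
R5 ← R5 + (3)·R1: [0, -22, -24, 20, 18, -6]
R3 ← R3 + (1/51)·R2: [0, 0, 14/3, -12/17, -11, -49/17]
R4 ← R4 − (8/17)·R2: [0, 0, -4, 16/17, 3, -48/17]
R5 ← R5 − (22/51)·R2: [0, 0, 16/3, -144/17, -4, -146/17]
R4 ← R4 + (6/7)·R3: [0, 0, 0, 40/119, -45/7, -90/17]
R5 ← R5 − (8/7)·R3: [0, 0, 0, -912/119, 60/7, -90/17]
R5 ← R5 + (114/5)·R4: [0, 0, 0, 0, -138, -126]
Echelon form has 5 nonzero rows, so rank(P) = 5.
Each nonzero row contributes one pivot column: 5 pivot columns.

5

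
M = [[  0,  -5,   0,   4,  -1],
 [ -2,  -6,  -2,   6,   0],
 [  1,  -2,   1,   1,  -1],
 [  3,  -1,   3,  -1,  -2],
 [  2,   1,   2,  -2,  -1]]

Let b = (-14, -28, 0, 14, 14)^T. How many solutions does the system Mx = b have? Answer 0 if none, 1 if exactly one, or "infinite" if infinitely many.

Row reduce the augmented matrix [M | b].
Swap R1 ↔ R2
R3 ← R3 + (1/2)·R1: [0, -5, 0, 4, -1, -14]
R4 ← R4 + (3/2)·R1: [0, -10, 0, 8, -2, -28]
R5 ← R5 + R1: [0, -5, 0, 4, -1, -14]
R3 ← R3 − R2: [0, 0, 0, 0, 0, 0]
R4 ← R4 − (2)·R2: [0, 0, 0, 0, 0, 0]
R5 ← R5 − R2: [0, 0, 0, 0, 0, 0]
The echelon form has 2 nonzero rows, and every pivot lies in the first 5 columns, so rank(M) = rank([M|b]) = 2.
The system is consistent.
rank = 2 < 5 unknowns, so there are infinitely many solutions.

infinite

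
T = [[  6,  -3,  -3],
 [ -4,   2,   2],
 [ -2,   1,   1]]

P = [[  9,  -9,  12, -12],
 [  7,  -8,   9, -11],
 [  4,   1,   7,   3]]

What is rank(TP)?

First compute TP:
[[ 21, -33,  24, -48],
 [-14,  22, -16,  32],
 [ -7,  11,  -8,  16]]
Now row reduce the product.
R2 ← R2 + (2/3)·R1: [0, 0, 0, 0]
R3 ← R3 + (1/3)·R1: [0, 0, 0, 0]
1 nonzero row, so rank(TP) = 1.

1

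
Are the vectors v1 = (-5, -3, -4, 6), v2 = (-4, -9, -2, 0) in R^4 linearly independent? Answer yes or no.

Form the matrix with these vectors as rows and row reduce.
R2 ← R2 − (4/5)·R1: [0, -33/5, 6/5, -24/5]
2 nonzero rows, so the 2 vectors span a space of dimension 2.
Since 2 = 2, the vectors are linearly independent.

yes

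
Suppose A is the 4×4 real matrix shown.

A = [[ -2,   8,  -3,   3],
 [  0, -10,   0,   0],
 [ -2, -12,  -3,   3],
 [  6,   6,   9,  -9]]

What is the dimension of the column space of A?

Row reduce to echelon form.
R3 ← R3 − R1: [0, -20, 0, 0]
R4 ← R4 + (3)·R1: [0, 30, 0, 0]
R3 ← R3 − (2)·R2: [0, 0, 0, 0]
R4 ← R4 + (3)·R2: [0, 0, 0, 0]
Echelon form has 2 nonzero rows, so rank(A) = 2.
The column space has dimension equal to the rank: 2.

2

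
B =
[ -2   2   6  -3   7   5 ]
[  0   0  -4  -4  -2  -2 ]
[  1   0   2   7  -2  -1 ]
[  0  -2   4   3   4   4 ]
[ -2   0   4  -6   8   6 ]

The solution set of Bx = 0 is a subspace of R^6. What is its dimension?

Row reduce to echelon form.
R3 ← R3 + (1/2)·R1: [0, 1, 5, 11/2, 3/2, 3/2]
R5 ← R5 − R1: [0, -2, -2, -3, 1, 1]
Swap R2 ↔ R3
R4 ← R4 + (2)·R2: [0, 0, 14, 14, 7, 7]
R5 ← R5 + (2)·R2: [0, 0, 8, 8, 4, 4]
R4 ← R4 + (7/2)·R3: [0, 0, 0, 0, 0, 0]
R5 ← R5 + (2)·R3: [0, 0, 0, 0, 0, 0]
3 nonzero rows, so rank(B) = 3.
B has 6 columns; by rank–nullity, nullity = 6 − 3 = 3.

3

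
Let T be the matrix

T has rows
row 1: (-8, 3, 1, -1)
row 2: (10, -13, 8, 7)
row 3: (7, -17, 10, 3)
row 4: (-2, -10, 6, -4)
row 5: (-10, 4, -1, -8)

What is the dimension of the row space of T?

Row reduce to echelon form.
R2 ← R2 + (5/4)·R1: [0, -37/4, 37/4, 23/4]
R3 ← R3 + (7/8)·R1: [0, -115/8, 87/8, 17/8]
R4 ← R4 − (1/4)·R1: [0, -43/4, 23/4, -15/4]
R5 ← R5 − (5/4)·R1: [0, 1/4, -9/4, -27/4]
R3 ← R3 − (115/74)·R2: [0, 0, -7/2, -252/37]
R4 ← R4 − (43/37)·R2: [0, 0, -5, -386/37]
R5 ← R5 + (1/37)·R2: [0, 0, -2, -244/37]
R4 ← R4 − (10/7)·R3: [0, 0, 0, -26/37]
R5 ← R5 − (4/7)·R3: [0, 0, 0, -100/37]
R5 ← R5 − (50/13)·R4: [0, 0, 0, 0]
Echelon form has 4 nonzero rows, so rank(T) = 4.
The row space has dimension equal to the rank: 4.

4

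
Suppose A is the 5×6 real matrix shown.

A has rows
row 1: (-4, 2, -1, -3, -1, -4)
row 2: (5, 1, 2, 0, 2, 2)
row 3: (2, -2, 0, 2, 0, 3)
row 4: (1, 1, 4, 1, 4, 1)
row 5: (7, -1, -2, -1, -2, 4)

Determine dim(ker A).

Row reduce to echelon form.
R2 ← R2 + (5/4)·R1: [0, 7/2, 3/4, -15/4, 3/4, -3]
R3 ← R3 + (1/2)·R1: [0, -1, -1/2, 1/2, -1/2, 1]
R4 ← R4 + (1/4)·R1: [0, 3/2, 15/4, 1/4, 15/4, 0]
R5 ← R5 + (7/4)·R1: [0, 5/2, -15/4, -25/4, -15/4, -3]
R3 ← R3 + (2/7)·R2: [0, 0, -2/7, -4/7, -2/7, 1/7]
R4 ← R4 − (3/7)·R2: [0, 0, 24/7, 13/7, 24/7, 9/7]
R5 ← R5 − (5/7)·R2: [0, 0, -30/7, -25/7, -30/7, -6/7]
R4 ← R4 + (12)·R3: [0, 0, 0, -5, 0, 3]
R5 ← R5 − (15)·R3: [0, 0, 0, 5, 0, -3]
R5 ← R5 + R4: [0, 0, 0, 0, 0, 0]
4 nonzero rows, so rank(A) = 4.
A has 6 columns; by rank–nullity, nullity = 6 − 4 = 2.

2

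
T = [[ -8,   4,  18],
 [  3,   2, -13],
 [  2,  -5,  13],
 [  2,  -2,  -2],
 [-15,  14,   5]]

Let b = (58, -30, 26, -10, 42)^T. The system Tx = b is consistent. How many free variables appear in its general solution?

0

Row reduce the augmented matrix [T | b].
R2 ← R2 + (3/8)·R1: [0, 7/2, -25/4, -33/4]
R3 ← R3 + (1/4)·R1: [0, -4, 35/2, 81/2]
R4 ← R4 + (1/4)·R1: [0, -1, 5/2, 9/2]
R5 ← R5 − (15/8)·R1: [0, 13/2, -115/4, -267/4]
R3 ← R3 + (8/7)·R2: [0, 0, 145/14, 435/14]
R4 ← R4 + (2/7)·R2: [0, 0, 5/7, 15/7]
R5 ← R5 − (13/7)·R2: [0, 0, -120/7, -360/7]
R4 ← R4 − (2/29)·R3: [0, 0, 0, 0]
R5 ← R5 + (48/29)·R3: [0, 0, 0, 0]
The echelon form has 3 nonzero rows, and every pivot lies in the first 3 columns, so rank(T) = rank([T|b]) = 3.
The system is consistent.
Free variables = (unknowns) − (rank) = 3 − 3 = 0.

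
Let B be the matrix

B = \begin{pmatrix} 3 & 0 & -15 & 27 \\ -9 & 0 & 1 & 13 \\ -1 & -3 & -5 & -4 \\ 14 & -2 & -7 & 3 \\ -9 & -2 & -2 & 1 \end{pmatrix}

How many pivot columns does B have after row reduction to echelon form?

Row reduce to echelon form.
R2 ← R2 + (3)·R1: [0, 0, -44, 94]
R3 ← R3 + (1/3)·R1: [0, -3, -10, 5]
R4 ← R4 − (14/3)·R1: [0, -2, 63, -123]
R5 ← R5 + (3)·R1: [0, -2, -47, 82]
Swap R2 ↔ R3
R4 ← R4 − (2/3)·R2: [0, 0, 209/3, -379/3]
R5 ← R5 − (2/3)·R2: [0, 0, -121/3, 236/3]
R4 ← R4 + (19/12)·R3: [0, 0, 0, 45/2]
R5 ← R5 − (11/12)·R3: [0, 0, 0, -15/2]
R5 ← R5 + (1/3)·R4: [0, 0, 0, 0]
Echelon form has 4 nonzero rows, so rank(B) = 4.
Each nonzero row contributes one pivot column: 4 pivot columns.

4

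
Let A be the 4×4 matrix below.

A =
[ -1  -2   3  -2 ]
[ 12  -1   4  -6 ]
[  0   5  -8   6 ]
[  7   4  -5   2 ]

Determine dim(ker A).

Row reduce to echelon form.
R2 ← R2 + (12)·R1: [0, -25, 40, -30]
R4 ← R4 + (7)·R1: [0, -10, 16, -12]
R3 ← R3 + (1/5)·R2: [0, 0, 0, 0]
R4 ← R4 − (2/5)·R2: [0, 0, 0, 0]
2 nonzero rows, so rank(A) = 2.
A has 4 columns; by rank–nullity, nullity = 4 − 2 = 2.

2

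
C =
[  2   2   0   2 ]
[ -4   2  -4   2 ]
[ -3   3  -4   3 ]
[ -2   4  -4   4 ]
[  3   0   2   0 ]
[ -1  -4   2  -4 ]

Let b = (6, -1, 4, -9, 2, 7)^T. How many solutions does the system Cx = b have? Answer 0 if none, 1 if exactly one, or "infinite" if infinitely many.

Row reduce the augmented matrix [C | b].
R2 ← R2 + (2)·R1: [0, 6, -4, 6, 11]
R3 ← R3 + (3/2)·R1: [0, 6, -4, 6, 13]
R4 ← R4 + R1: [0, 6, -4, 6, -3]
R5 ← R5 − (3/2)·R1: [0, -3, 2, -3, -7]
R6 ← R6 + (1/2)·R1: [0, -3, 2, -3, 10]
R3 ← R3 − R2: [0, 0, 0, 0, 2]
R4 ← R4 − R2: [0, 0, 0, 0, -14]
R5 ← R5 + (1/2)·R2: [0, 0, 0, 0, -3/2]
R6 ← R6 + (1/2)·R2: [0, 0, 0, 0, 31/2]
R4 ← R4 + (7)·R3: [0, 0, 0, 0, 0]
R5 ← R5 + (3/4)·R3: [0, 0, 0, 0, 0]
R6 ← R6 − (31/4)·R3: [0, 0, 0, 0, 0]
The echelon form has 3 nonzero rows; the last pivot sits in the augmented column, so rank(C) = 2 but rank([C|b]) = 3.
Since the ranks differ, the system is inconsistent.
It has no solutions.

0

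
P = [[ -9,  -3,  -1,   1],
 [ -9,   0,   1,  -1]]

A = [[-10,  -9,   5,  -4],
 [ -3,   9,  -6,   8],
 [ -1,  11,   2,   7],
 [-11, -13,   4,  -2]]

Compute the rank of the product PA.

2

First compute PA:
[[ 89,  30, -25,   3],
 [100, 105, -47,  45]]
Now row reduce the product.
R2 ← R2 − (100/89)·R1: [0, 6345/89, -1683/89, 3705/89]
2 nonzero rows, so rank(PA) = 2.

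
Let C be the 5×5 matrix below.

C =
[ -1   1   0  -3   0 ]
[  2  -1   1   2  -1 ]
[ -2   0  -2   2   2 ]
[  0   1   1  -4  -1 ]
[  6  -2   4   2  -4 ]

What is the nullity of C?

Row reduce to echelon form.
R2 ← R2 + (2)·R1: [0, 1, 1, -4, -1]
R3 ← R3 − (2)·R1: [0, -2, -2, 8, 2]
R5 ← R5 + (6)·R1: [0, 4, 4, -16, -4]
R3 ← R3 + (2)·R2: [0, 0, 0, 0, 0]
R4 ← R4 − R2: [0, 0, 0, 0, 0]
R5 ← R5 − (4)·R2: [0, 0, 0, 0, 0]
2 nonzero rows, so rank(C) = 2.
C has 5 columns; by rank–nullity, nullity = 5 − 2 = 3.

3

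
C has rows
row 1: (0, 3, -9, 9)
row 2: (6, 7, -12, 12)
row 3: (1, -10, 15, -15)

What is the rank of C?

3

Row reduce to echelon form.
Swap R1 ↔ R2
R3 ← R3 − (1/6)·R1: [0, -67/6, 17, -17]
R3 ← R3 + (67/18)·R2: [0, 0, -33/2, 33/2]
Echelon form has 3 nonzero rows, so rank(C) = 3.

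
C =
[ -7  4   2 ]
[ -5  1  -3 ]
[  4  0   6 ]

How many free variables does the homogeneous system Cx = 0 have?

0

Row reduce to echelon form.
R2 ← R2 − (5/7)·R1: [0, -13/7, -31/7]
R3 ← R3 + (4/7)·R1: [0, 16/7, 50/7]
R3 ← R3 + (16/13)·R2: [0, 0, 22/13]
3 nonzero rows, so rank(C) = 3.
C has 3 columns; by rank–nullity, nullity = 3 − 3 = 0.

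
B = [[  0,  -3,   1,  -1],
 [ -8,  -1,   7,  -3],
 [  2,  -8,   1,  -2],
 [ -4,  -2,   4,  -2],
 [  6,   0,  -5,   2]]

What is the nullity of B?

Row reduce to echelon form.
Swap R1 ↔ R2
R3 ← R3 + (1/4)·R1: [0, -33/4, 11/4, -11/4]
R4 ← R4 − (1/2)·R1: [0, -3/2, 1/2, -1/2]
R5 ← R5 + (3/4)·R1: [0, -3/4, 1/4, -1/4]
R3 ← R3 − (11/4)·R2: [0, 0, 0, 0]
R4 ← R4 − (1/2)·R2: [0, 0, 0, 0]
R5 ← R5 − (1/4)·R2: [0, 0, 0, 0]
2 nonzero rows, so rank(B) = 2.
B has 4 columns; by rank–nullity, nullity = 4 − 2 = 2.

2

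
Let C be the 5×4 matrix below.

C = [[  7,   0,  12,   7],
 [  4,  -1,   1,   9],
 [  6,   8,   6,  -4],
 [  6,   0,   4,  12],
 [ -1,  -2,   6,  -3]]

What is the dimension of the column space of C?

Row reduce to echelon form.
R2 ← R2 − (4/7)·R1: [0, -1, -41/7, 5]
R3 ← R3 − (6/7)·R1: [0, 8, -30/7, -10]
R4 ← R4 − (6/7)·R1: [0, 0, -44/7, 6]
R5 ← R5 + (1/7)·R1: [0, -2, 54/7, -2]
R3 ← R3 + (8)·R2: [0, 0, -358/7, 30]
R5 ← R5 − (2)·R2: [0, 0, 136/7, -12]
R4 ← R4 − (22/179)·R3: [0, 0, 0, 414/179]
R5 ← R5 + (68/179)·R3: [0, 0, 0, -108/179]
R5 ← R5 + (6/23)·R4: [0, 0, 0, 0]
Echelon form has 4 nonzero rows, so rank(C) = 4.
The column space has dimension equal to the rank: 4.

4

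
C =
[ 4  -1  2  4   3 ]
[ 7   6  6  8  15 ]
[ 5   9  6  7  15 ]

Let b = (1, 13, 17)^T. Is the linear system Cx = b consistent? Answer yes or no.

Row reduce the augmented matrix [C | b].
R2 ← R2 − (7/4)·R1: [0, 31/4, 5/2, 1, 39/4, 45/4]
R3 ← R3 − (5/4)·R1: [0, 41/4, 7/2, 2, 45/4, 63/4]
R3 ← R3 − (41/31)·R2: [0, 0, 6/31, 21/31, -51/31, 27/31]
The echelon form has 3 nonzero rows, and every pivot lies in the first 5 columns, so rank(C) = rank([C|b]) = 3.
The system is consistent.

yes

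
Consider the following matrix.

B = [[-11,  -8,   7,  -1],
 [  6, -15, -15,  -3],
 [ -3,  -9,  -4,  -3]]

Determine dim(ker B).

1

Row reduce to echelon form.
R2 ← R2 + (6/11)·R1: [0, -213/11, -123/11, -39/11]
R3 ← R3 − (3/11)·R1: [0, -75/11, -65/11, -30/11]
R3 ← R3 − (25/71)·R2: [0, 0, -140/71, -105/71]
3 nonzero rows, so rank(B) = 3.
B has 4 columns; by rank–nullity, nullity = 4 − 3 = 1.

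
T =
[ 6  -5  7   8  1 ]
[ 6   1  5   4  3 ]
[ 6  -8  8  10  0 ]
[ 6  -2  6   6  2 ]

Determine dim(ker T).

3

Row reduce to echelon form.
R2 ← R2 − R1: [0, 6, -2, -4, 2]
R3 ← R3 − R1: [0, -3, 1, 2, -1]
R4 ← R4 − R1: [0, 3, -1, -2, 1]
R3 ← R3 + (1/2)·R2: [0, 0, 0, 0, 0]
R4 ← R4 − (1/2)·R2: [0, 0, 0, 0, 0]
2 nonzero rows, so rank(T) = 2.
T has 5 columns; by rank–nullity, nullity = 5 − 2 = 3.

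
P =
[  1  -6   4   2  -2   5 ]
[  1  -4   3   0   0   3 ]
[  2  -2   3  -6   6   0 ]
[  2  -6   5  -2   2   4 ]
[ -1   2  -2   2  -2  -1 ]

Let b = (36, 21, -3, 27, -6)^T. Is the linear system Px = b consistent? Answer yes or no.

yes

Row reduce the augmented matrix [P | b].
R2 ← R2 − R1: [0, 2, -1, -2, 2, -2, -15]
R3 ← R3 − (2)·R1: [0, 10, -5, -10, 10, -10, -75]
R4 ← R4 − (2)·R1: [0, 6, -3, -6, 6, -6, -45]
R5 ← R5 + R1: [0, -4, 2, 4, -4, 4, 30]
R3 ← R3 − (5)·R2: [0, 0, 0, 0, 0, 0, 0]
R4 ← R4 − (3)·R2: [0, 0, 0, 0, 0, 0, 0]
R5 ← R5 + (2)·R2: [0, 0, 0, 0, 0, 0, 0]
The echelon form has 2 nonzero rows, and every pivot lies in the first 6 columns, so rank(P) = rank([P|b]) = 2.
The system is consistent.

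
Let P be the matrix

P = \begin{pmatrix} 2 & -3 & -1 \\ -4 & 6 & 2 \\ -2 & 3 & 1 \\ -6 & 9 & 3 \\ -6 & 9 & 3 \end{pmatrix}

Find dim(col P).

Row reduce to echelon form.
R2 ← R2 + (2)·R1: [0, 0, 0]
R3 ← R3 + R1: [0, 0, 0]
R4 ← R4 + (3)·R1: [0, 0, 0]
R5 ← R5 + (3)·R1: [0, 0, 0]
Echelon form has 1 nonzero row, so rank(P) = 1.
The column space has dimension equal to the rank: 1.

1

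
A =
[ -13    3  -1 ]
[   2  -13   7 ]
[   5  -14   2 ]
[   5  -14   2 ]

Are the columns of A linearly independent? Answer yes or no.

yes

Row reduce A to echelon form.
R2 ← R2 + (2/13)·R1: [0, -163/13, 89/13]
R3 ← R3 + (5/13)·R1: [0, -167/13, 21/13]
R4 ← R4 + (5/13)·R1: [0, -167/13, 21/13]
R3 ← R3 − (167/163)·R2: [0, 0, -880/163]
R4 ← R4 − (167/163)·R2: [0, 0, -880/163]
R4 ← R4 − R3: [0, 0, 0]
3 pivots among 3 columns.
Every column is a pivot column, so the columns are linearly independent.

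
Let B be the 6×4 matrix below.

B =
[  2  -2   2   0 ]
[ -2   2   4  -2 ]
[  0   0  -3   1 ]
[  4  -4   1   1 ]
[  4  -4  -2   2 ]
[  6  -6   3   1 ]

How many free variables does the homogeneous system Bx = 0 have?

Row reduce to echelon form.
R2 ← R2 + R1: [0, 0, 6, -2]
R4 ← R4 − (2)·R1: [0, 0, -3, 1]
R5 ← R5 − (2)·R1: [0, 0, -6, 2]
R6 ← R6 − (3)·R1: [0, 0, -3, 1]
R3 ← R3 + (1/2)·R2: [0, 0, 0, 0]
R4 ← R4 + (1/2)·R2: [0, 0, 0, 0]
R5 ← R5 + R2: [0, 0, 0, 0]
R6 ← R6 + (1/2)·R2: [0, 0, 0, 0]
2 nonzero rows, so rank(B) = 2.
B has 4 columns; by rank–nullity, nullity = 4 − 2 = 2.

2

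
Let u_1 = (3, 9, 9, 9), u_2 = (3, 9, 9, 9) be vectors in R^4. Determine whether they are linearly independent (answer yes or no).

Form the matrix with these vectors as rows and row reduce.
R2 ← R2 − R1: [0, 0, 0, 0]
1 nonzero row, so the 2 vectors span a space of dimension 1.
Since 1 < 2, the vectors are linearly dependent.

no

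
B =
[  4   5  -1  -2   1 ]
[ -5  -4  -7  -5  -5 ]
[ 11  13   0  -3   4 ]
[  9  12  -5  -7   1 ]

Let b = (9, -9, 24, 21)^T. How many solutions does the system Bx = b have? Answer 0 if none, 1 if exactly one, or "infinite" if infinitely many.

infinite

Row reduce the augmented matrix [B | b].
R2 ← R2 + (5/4)·R1: [0, 9/4, -33/4, -15/2, -15/4, 9/4]
R3 ← R3 − (11/4)·R1: [0, -3/4, 11/4, 5/2, 5/4, -3/4]
R4 ← R4 − (9/4)·R1: [0, 3/4, -11/4, -5/2, -5/4, 3/4]
R3 ← R3 + (1/3)·R2: [0, 0, 0, 0, 0, 0]
R4 ← R4 − (1/3)·R2: [0, 0, 0, 0, 0, 0]
The echelon form has 2 nonzero rows, and every pivot lies in the first 5 columns, so rank(B) = rank([B|b]) = 2.
The system is consistent.
rank = 2 < 5 unknowns, so there are infinitely many solutions.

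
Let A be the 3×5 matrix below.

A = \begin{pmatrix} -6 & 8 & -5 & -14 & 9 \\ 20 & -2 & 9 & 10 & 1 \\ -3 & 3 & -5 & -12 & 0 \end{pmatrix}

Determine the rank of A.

Row reduce to echelon form.
R2 ← R2 + (10/3)·R1: [0, 74/3, -23/3, -110/3, 31]
R3 ← R3 − (1/2)·R1: [0, -1, -5/2, -5, -9/2]
R3 ← R3 + (3/74)·R2: [0, 0, -104/37, -240/37, -120/37]
Echelon form has 3 nonzero rows, so rank(A) = 3.

3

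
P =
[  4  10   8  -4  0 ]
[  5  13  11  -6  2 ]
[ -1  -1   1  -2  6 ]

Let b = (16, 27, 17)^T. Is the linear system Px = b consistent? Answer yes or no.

Row reduce the augmented matrix [P | b].
R2 ← R2 − (5/4)·R1: [0, 1/2, 1, -1, 2, 7]
R3 ← R3 + (1/4)·R1: [0, 3/2, 3, -3, 6, 21]
R3 ← R3 − (3)·R2: [0, 0, 0, 0, 0, 0]
The echelon form has 2 nonzero rows, and every pivot lies in the first 5 columns, so rank(P) = rank([P|b]) = 2.
The system is consistent.

yes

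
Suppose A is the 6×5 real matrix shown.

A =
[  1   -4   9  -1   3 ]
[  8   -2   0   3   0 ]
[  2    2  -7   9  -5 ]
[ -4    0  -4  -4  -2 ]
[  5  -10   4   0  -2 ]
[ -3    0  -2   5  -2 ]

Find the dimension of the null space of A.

Row reduce to echelon form.
R2 ← R2 − (8)·R1: [0, 30, -72, 11, -24]
R3 ← R3 − (2)·R1: [0, 10, -25, 11, -11]
R4 ← R4 + (4)·R1: [0, -16, 32, -8, 10]
R5 ← R5 − (5)·R1: [0, 10, -41, 5, -17]
R6 ← R6 + (3)·R1: [0, -12, 25, 2, 7]
R3 ← R3 − (1/3)·R2: [0, 0, -1, 22/3, -3]
R4 ← R4 + (8/15)·R2: [0, 0, -32/5, -32/15, -14/5]
R5 ← R5 − (1/3)·R2: [0, 0, -17, 4/3, -9]
R6 ← R6 + (2/5)·R2: [0, 0, -19/5, 32/5, -13/5]
R4 ← R4 − (32/5)·R3: [0, 0, 0, -736/15, 82/5]
R5 ← R5 − (17)·R3: [0, 0, 0, -370/3, 42]
R6 ← R6 − (19/5)·R3: [0, 0, 0, -322/15, 44/5]
R5 ← R5 − (925/368)·R4: [0, 0, 0, 0, 143/184]
R6 ← R6 − (7/16)·R4: [0, 0, 0, 0, 13/8]
R6 ← R6 − (23/11)·R5: [0, 0, 0, 0, 0]
5 nonzero rows, so rank(A) = 5.
A has 5 columns; by rank–nullity, nullity = 5 − 5 = 0.

0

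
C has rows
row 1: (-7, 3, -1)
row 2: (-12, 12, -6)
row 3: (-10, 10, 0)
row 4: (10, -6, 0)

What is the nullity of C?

0

Row reduce to echelon form.
R2 ← R2 − (12/7)·R1: [0, 48/7, -30/7]
R3 ← R3 − (10/7)·R1: [0, 40/7, 10/7]
R4 ← R4 + (10/7)·R1: [0, -12/7, -10/7]
R3 ← R3 − (5/6)·R2: [0, 0, 5]
R4 ← R4 + (1/4)·R2: [0, 0, -5/2]
R4 ← R4 + (1/2)·R3: [0, 0, 0]
3 nonzero rows, so rank(C) = 3.
C has 3 columns; by rank–nullity, nullity = 3 − 3 = 0.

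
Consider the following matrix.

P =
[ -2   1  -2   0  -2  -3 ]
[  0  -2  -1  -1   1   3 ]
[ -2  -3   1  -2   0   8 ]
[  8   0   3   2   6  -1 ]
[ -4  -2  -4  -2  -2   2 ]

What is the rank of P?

3

Row reduce to echelon form.
R3 ← R3 − R1: [0, -4, 3, -2, 2, 11]
R4 ← R4 + (4)·R1: [0, 4, -5, 2, -2, -13]
R5 ← R5 − (2)·R1: [0, -4, 0, -2, 2, 8]
R3 ← R3 − (2)·R2: [0, 0, 5, 0, 0, 5]
R4 ← R4 + (2)·R2: [0, 0, -7, 0, 0, -7]
R5 ← R5 − (2)·R2: [0, 0, 2, 0, 0, 2]
R4 ← R4 + (7/5)·R3: [0, 0, 0, 0, 0, 0]
R5 ← R5 − (2/5)·R3: [0, 0, 0, 0, 0, 0]
Echelon form has 3 nonzero rows, so rank(P) = 3.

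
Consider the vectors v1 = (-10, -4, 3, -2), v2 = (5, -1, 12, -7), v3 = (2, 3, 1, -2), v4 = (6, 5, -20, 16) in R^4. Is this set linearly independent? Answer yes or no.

Form the matrix with these vectors as rows and row reduce.
R2 ← R2 + (1/2)·R1: [0, -3, 27/2, -8]
R3 ← R3 + (1/5)·R1: [0, 11/5, 8/5, -12/5]
R4 ← R4 + (3/5)·R1: [0, 13/5, -91/5, 74/5]
R3 ← R3 + (11/15)·R2: [0, 0, 23/2, -124/15]
R4 ← R4 + (13/15)·R2: [0, 0, -13/2, 118/15]
R4 ← R4 + (13/23)·R3: [0, 0, 0, 1102/345]
4 nonzero rows, so the 4 vectors span a space of dimension 4.
Since 4 = 4, the vectors are linearly independent.

yes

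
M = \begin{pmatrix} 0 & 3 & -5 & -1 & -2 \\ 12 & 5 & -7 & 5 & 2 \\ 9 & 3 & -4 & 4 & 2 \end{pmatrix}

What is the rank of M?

2

Row reduce to echelon form.
Swap R1 ↔ R2
R3 ← R3 − (3/4)·R1: [0, -3/4, 5/4, 1/4, 1/2]
R3 ← R3 + (1/4)·R2: [0, 0, 0, 0, 0]
Echelon form has 2 nonzero rows, so rank(M) = 2.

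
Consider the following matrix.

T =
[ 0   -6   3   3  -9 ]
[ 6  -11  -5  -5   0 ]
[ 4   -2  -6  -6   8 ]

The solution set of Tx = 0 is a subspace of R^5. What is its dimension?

Row reduce to echelon form.
Swap R1 ↔ R2
R3 ← R3 − (2/3)·R1: [0, 16/3, -8/3, -8/3, 8]
R3 ← R3 + (8/9)·R2: [0, 0, 0, 0, 0]
2 nonzero rows, so rank(T) = 2.
T has 5 columns; by rank–nullity, nullity = 5 − 2 = 3.

3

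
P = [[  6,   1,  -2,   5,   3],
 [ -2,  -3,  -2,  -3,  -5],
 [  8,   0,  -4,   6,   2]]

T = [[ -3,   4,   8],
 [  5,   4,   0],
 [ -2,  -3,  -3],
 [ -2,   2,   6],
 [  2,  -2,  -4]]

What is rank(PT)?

First compute PT:
[[-13,  38,  72],
 [ -9, -10,  -8],
 [-24,  52, 104]]
Now row reduce the product.
R2 ← R2 − (9/13)·R1: [0, -472/13, -752/13]
R3 ← R3 − (24/13)·R1: [0, -236/13, -376/13]
R3 ← R3 − (1/2)·R2: [0, 0, 0]
2 nonzero rows, so rank(PT) = 2.

2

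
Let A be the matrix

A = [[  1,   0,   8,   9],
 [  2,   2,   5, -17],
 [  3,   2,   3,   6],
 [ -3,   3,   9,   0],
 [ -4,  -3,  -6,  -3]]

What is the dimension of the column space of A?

Row reduce to echelon form.
R2 ← R2 − (2)·R1: [0, 2, -11, -35]
R3 ← R3 − (3)·R1: [0, 2, -21, -21]
R4 ← R4 + (3)·R1: [0, 3, 33, 27]
R5 ← R5 + (4)·R1: [0, -3, 26, 33]
R3 ← R3 − R2: [0, 0, -10, 14]
R4 ← R4 − (3/2)·R2: [0, 0, 99/2, 159/2]
R5 ← R5 + (3/2)·R2: [0, 0, 19/2, -39/2]
R4 ← R4 + (99/20)·R3: [0, 0, 0, 744/5]
R5 ← R5 + (19/20)·R3: [0, 0, 0, -31/5]
R5 ← R5 + (1/24)·R4: [0, 0, 0, 0]
Echelon form has 4 nonzero rows, so rank(A) = 4.
The column space has dimension equal to the rank: 4.

4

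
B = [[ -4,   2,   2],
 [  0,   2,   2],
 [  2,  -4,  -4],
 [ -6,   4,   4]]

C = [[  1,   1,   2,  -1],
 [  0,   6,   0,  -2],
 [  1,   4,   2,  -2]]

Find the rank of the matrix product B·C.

2

First compute BC:
[[ -2,  16,  -4,  -4],
 [  2,  20,   4,  -8],
 [ -2, -38,  -4,  14],
 [ -2,  34,  -4, -10]]
Now row reduce the product.
R2 ← R2 + R1: [0, 36, 0, -12]
R3 ← R3 − R1: [0, -54, 0, 18]
R4 ← R4 − R1: [0, 18, 0, -6]
R3 ← R3 + (3/2)·R2: [0, 0, 0, 0]
R4 ← R4 − (1/2)·R2: [0, 0, 0, 0]
2 nonzero rows, so rank(BC) = 2.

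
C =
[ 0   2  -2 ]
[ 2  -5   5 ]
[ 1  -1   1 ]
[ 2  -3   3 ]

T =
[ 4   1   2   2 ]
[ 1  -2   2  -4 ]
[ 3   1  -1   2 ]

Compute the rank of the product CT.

2

First compute CT:
[[ -4,  -6,   6, -12],
 [ 18,  17, -11,  34],
 [  6,   4,  -1,   8],
 [ 14,  11,  -5,  22]]
Now row reduce the product.
R2 ← R2 + (9/2)·R1: [0, -10, 16, -20]
R3 ← R3 + (3/2)·R1: [0, -5, 8, -10]
R4 ← R4 + (7/2)·R1: [0, -10, 16, -20]
R3 ← R3 − (1/2)·R2: [0, 0, 0, 0]
R4 ← R4 − R2: [0, 0, 0, 0]
2 nonzero rows, so rank(CT) = 2.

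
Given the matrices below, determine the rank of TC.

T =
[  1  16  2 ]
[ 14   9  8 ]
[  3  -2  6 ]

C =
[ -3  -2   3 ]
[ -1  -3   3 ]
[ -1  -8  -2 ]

3

First compute TC:
[[-21, -66,  47],
 [-59, -119,  53],
 [-13, -48,  -9]]
Now row reduce the product.
R2 ← R2 − (59/21)·R1: [0, 465/7, -1660/21]
R3 ← R3 − (13/21)·R1: [0, -50/7, -800/21]
R3 ← R3 + (10/93)·R2: [0, 0, -13000/279]
3 nonzero rows, so rank(TC) = 3.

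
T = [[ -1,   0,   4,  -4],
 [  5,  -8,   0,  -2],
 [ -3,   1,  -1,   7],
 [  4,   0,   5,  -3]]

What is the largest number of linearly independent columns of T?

Row reduce to echelon form.
R2 ← R2 + (5)·R1: [0, -8, 20, -22]
R3 ← R3 − (3)·R1: [0, 1, -13, 19]
R4 ← R4 + (4)·R1: [0, 0, 21, -19]
R3 ← R3 + (1/8)·R2: [0, 0, -21/2, 65/4]
R4 ← R4 + (2)·R3: [0, 0, 0, 27/2]
Echelon form has 4 nonzero rows, so rank(T) = 4.
The rank gives the maximum number of linearly independent columns: 4.

4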